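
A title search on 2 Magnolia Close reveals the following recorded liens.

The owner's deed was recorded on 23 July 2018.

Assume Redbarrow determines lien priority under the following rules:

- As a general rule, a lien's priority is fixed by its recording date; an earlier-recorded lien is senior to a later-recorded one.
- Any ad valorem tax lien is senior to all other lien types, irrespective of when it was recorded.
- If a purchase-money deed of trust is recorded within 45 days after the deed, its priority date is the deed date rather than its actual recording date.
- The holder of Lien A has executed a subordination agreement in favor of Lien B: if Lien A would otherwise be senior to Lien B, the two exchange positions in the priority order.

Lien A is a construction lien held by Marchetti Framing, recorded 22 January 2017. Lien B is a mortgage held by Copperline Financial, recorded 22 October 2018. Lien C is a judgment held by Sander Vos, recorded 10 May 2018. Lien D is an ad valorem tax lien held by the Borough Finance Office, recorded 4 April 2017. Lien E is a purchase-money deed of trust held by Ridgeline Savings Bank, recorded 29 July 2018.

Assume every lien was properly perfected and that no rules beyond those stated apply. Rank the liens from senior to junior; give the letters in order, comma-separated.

D, B, C, E, A

Adjusting effective dates: E relates back to the deed date 23 July 2018.
D is an ad valorem tax lien and takes priority over every other lien.
The other liens, earliest effective date first: A (22 January 2017), C (10 May 2018), E (23 July 2018), B (22 October 2018).
A would otherwise be senior to B, so under the subordination agreement A and B exchange positions.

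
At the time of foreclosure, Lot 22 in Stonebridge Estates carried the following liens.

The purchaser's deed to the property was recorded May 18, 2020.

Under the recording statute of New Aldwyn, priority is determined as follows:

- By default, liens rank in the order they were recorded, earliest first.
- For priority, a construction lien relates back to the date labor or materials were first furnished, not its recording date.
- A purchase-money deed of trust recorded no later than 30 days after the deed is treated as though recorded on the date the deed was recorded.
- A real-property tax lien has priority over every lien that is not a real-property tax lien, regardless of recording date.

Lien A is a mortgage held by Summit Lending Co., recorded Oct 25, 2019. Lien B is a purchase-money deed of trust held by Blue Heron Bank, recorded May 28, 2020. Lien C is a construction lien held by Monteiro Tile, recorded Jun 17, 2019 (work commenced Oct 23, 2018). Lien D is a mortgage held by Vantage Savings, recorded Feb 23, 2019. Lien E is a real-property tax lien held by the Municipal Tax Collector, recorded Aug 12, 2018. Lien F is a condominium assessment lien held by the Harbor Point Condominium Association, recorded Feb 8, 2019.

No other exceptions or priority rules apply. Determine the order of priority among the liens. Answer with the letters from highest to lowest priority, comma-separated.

E, C, F, D, A, B

Effective dates: B was recorded within the 30-day window, so its effective date is the deed date May 18, 2020; C relates back to Oct 23, 2018 (work commenced).
E is a real-property tax lien, so it outranks all other liens regardless of date.
Remaining liens by effective date: C (Oct 23, 2018), F (Feb 8, 2019), D (Feb 23, 2019), A (Oct 25, 2019), B (May 18, 2020).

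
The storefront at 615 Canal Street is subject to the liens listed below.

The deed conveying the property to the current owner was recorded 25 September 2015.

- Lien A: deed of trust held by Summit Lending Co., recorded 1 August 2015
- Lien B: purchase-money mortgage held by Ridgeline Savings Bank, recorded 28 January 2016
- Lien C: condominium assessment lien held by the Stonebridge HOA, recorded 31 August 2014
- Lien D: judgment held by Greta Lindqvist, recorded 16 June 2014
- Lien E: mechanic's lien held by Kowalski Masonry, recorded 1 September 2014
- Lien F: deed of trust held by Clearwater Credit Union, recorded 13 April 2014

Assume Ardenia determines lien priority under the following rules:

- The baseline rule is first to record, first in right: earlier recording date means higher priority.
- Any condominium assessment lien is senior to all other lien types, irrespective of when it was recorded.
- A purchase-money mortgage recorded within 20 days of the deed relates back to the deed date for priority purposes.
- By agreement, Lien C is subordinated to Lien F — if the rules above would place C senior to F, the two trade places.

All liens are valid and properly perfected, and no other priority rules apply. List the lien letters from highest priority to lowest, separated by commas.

F, C, D, E, A, B

First, effective dates: B was recorded 125 days after the deed, outside the 20-day window, so it keeps its recording date.
As a condominium assessment lien, C is senior to every other lien.
Ordering the rest by effective date: F (13 April 2014), D (16 June 2014), E (1 September 2014), A (1 August 2015), B (28 January 2016).
Because C would otherwise rank above F, the subordination swaps them.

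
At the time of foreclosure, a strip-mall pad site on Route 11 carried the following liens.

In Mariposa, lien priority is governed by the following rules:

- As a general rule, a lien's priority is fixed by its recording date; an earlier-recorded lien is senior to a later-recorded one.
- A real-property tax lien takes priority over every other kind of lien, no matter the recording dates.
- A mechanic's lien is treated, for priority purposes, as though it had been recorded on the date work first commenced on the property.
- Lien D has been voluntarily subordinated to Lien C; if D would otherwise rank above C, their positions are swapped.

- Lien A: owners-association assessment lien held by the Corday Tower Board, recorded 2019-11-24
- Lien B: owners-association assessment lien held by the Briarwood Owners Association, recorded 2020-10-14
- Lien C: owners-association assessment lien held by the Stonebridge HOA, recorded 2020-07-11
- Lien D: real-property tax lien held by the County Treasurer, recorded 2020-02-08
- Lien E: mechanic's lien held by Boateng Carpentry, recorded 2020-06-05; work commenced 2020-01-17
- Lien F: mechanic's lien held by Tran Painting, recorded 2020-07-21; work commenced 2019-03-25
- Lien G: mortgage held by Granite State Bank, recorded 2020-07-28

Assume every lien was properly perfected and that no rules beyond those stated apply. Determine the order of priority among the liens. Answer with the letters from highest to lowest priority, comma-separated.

Effective dates: E relates back to 2020-01-17 (work commenced); F relates back to 2019-03-25 (work commenced).
D is a real-property tax lien, so it outranks all other liens regardless of date.
Ordering the rest by effective date: F (2019-03-25), A (2019-11-24), E (2020-01-17), C (2020-07-11), G (2020-07-28), B (2020-10-14).
D would otherwise be senior to C, so under the subordination agreement D and C exchange positions.

C, F, A, E, D, G, B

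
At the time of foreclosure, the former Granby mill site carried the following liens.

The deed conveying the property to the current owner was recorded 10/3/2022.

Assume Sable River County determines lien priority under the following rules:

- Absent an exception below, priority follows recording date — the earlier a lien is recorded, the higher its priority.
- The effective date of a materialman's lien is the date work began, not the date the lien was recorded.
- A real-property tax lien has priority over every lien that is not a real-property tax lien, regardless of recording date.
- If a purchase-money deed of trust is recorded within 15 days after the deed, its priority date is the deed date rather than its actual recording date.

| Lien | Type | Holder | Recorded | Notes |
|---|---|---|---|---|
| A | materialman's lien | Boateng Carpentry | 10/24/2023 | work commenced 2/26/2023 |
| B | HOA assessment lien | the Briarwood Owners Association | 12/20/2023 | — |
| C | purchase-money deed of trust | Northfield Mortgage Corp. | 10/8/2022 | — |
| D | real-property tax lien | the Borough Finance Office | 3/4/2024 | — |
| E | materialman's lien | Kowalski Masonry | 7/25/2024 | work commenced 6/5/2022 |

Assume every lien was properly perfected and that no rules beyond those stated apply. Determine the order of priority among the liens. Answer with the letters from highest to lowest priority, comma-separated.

D, E, C, A, B

Effective dates: A relates back to 2/26/2023 (work commenced); C was recorded within the 15-day window, so its effective date is the deed date 10/3/2022; E is treated as recorded 6/5/2022, the work-commencement date.
As a real-property tax lien, D is senior to every other lien.
Among the remaining liens, by effective date: E (6/5/2022), C (10/3/2022), A (2/26/2023), B (12/20/2023).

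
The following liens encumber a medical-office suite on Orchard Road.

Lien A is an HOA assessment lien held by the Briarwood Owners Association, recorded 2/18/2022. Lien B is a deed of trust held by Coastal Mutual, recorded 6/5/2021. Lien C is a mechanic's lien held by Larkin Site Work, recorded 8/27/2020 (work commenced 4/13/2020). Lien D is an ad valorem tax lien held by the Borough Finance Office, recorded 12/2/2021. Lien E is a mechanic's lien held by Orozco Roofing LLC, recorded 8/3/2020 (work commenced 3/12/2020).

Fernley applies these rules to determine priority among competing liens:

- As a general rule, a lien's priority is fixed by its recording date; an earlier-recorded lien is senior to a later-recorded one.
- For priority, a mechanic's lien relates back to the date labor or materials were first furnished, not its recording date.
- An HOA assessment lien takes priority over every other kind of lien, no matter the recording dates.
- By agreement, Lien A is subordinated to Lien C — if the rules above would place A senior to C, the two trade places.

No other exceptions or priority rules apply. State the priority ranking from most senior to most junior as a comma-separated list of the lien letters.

C, E, A, B, D

Effective dates: C relates back to 4/13/2020 (work commenced); E is treated as recorded 3/12/2020, the work-commencement date.
A, as an HOA assessment lien, has superpriority and ranks first.
Remaining liens by effective date: E (3/12/2020), C (4/13/2020), B (6/5/2021), D (12/2/2021).
The subordination applies — A was senior to C — so A and C swap.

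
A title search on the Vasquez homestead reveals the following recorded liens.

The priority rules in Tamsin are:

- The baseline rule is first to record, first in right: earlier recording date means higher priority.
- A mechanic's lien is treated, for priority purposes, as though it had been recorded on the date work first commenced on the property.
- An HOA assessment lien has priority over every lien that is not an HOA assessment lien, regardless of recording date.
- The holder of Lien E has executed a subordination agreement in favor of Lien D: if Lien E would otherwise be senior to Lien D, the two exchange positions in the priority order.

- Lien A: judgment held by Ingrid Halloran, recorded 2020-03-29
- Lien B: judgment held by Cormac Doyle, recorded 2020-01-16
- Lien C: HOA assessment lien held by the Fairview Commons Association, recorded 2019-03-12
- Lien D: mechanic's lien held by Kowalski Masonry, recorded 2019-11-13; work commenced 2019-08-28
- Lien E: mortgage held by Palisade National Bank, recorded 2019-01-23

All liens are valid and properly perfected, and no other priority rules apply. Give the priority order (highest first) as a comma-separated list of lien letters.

C, D, E, B, A

Adjusting effective dates: D's effective date is 2019-08-28, when work began.
As an HOA assessment lien, C is senior to every other lien.
Among the remaining liens, by effective date: E (2019-01-23), D (2019-08-28), B (2020-01-16), A (2020-03-29).
The subordination applies — E was senior to D — so E and D swap.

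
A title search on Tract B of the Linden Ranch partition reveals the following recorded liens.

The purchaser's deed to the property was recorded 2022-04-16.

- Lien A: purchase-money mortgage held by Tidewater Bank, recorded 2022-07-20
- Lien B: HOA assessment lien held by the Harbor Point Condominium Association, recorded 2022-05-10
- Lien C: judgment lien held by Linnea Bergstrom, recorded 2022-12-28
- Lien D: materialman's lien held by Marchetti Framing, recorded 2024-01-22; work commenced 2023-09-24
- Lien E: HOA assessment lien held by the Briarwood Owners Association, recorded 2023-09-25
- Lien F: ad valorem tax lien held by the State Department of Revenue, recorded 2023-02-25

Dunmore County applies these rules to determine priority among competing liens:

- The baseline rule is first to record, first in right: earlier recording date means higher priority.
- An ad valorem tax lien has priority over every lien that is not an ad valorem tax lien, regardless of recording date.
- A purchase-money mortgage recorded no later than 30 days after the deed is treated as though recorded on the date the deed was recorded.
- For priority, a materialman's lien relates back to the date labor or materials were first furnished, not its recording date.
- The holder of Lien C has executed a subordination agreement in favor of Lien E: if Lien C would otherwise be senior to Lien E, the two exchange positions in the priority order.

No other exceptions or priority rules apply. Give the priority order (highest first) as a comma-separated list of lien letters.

F, B, A, E, D, C

Adjusting effective dates: A was recorded 95 days after the deed — beyond 30 days — so no relation-back applies; D's effective date is 2023-09-24, when work began.
F, as an ad valorem tax lien, has superpriority and ranks first.
Remaining liens by effective date: B (2022-05-10), A (2022-07-20), C (2022-12-28), D (2023-09-24), E (2023-09-25).
C is senior to E before the subordination, so the two trade places.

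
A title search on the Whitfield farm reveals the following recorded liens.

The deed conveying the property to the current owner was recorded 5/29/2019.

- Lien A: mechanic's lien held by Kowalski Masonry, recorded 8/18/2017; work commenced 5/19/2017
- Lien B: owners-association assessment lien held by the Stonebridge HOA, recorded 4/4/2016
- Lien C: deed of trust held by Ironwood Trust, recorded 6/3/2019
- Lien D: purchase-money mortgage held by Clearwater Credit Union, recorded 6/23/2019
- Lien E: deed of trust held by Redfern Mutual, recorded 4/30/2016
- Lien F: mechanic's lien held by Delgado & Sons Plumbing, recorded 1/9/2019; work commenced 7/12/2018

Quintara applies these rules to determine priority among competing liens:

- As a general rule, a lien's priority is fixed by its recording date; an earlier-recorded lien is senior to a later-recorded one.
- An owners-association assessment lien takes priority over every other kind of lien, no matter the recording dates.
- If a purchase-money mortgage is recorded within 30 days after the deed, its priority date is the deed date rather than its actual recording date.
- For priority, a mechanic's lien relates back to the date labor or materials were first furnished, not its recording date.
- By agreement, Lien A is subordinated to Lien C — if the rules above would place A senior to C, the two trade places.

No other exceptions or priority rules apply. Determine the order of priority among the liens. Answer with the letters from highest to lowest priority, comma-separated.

Adjusting effective dates: A relates back to 5/19/2017 (work commenced); D was recorded within the 30-day window, so its effective date is the deed date 5/29/2019; F relates back to 7/12/2018 (work commenced).
As an owners-association assessment lien, B is senior to every other lien.
Ordering the rest by effective date: E (4/30/2016), A (5/19/2017), F (7/12/2018), D (5/29/2019), C (6/3/2019).
The subordination applies — A was senior to C — so A and C swap.

B, E, C, F, D, A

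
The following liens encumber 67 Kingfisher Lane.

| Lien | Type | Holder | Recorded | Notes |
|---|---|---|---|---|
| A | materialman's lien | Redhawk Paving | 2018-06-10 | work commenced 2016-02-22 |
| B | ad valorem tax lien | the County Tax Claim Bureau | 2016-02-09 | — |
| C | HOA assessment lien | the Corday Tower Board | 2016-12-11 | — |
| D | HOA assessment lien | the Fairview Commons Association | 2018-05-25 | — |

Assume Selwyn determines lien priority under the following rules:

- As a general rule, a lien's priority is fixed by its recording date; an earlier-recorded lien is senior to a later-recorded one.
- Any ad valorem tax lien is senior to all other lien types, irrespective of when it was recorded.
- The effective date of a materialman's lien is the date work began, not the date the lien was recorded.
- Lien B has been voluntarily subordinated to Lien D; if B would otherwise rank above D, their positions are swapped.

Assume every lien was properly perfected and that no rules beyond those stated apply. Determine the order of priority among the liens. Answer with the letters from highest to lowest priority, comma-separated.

Adjusting effective dates: A's effective date is 2016-02-22, when work began.
B is an ad valorem tax lien, so it outranks all other liens regardless of date.
Remaining liens by effective date: A (2016-02-22), C (2016-12-11), D (2018-05-25).
Because B would otherwise rank above D, the subordination swaps them.

D, A, C, B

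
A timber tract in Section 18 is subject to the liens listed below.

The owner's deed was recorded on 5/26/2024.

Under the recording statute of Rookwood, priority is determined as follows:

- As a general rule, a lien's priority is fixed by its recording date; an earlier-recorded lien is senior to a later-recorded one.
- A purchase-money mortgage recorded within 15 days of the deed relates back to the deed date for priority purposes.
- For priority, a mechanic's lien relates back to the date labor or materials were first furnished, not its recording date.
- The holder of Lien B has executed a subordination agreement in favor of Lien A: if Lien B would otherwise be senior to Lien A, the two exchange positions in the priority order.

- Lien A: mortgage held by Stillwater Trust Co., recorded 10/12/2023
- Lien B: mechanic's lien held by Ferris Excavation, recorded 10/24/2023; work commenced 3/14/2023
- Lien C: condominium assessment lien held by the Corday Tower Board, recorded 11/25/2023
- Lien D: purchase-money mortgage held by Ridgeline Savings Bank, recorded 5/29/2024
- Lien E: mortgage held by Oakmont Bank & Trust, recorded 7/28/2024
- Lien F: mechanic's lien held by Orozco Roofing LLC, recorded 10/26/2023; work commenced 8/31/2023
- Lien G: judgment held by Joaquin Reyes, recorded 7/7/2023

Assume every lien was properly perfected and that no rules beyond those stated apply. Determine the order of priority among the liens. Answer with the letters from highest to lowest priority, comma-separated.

A, G, F, B, C, D, E

Effective dates after the stated exceptions: B relates back to 3/14/2023 (work commenced); D relates back to the deed date 5/26/2024; F is treated as recorded 8/31/2023, the work-commencement date.
By effective date: B (3/14/2023), G (7/7/2023), F (8/31/2023), A (10/12/2023), C (11/25/2023), D (5/26/2024), E (7/28/2024).
B would otherwise be senior to A, so under the subordination agreement B and A exchange positions.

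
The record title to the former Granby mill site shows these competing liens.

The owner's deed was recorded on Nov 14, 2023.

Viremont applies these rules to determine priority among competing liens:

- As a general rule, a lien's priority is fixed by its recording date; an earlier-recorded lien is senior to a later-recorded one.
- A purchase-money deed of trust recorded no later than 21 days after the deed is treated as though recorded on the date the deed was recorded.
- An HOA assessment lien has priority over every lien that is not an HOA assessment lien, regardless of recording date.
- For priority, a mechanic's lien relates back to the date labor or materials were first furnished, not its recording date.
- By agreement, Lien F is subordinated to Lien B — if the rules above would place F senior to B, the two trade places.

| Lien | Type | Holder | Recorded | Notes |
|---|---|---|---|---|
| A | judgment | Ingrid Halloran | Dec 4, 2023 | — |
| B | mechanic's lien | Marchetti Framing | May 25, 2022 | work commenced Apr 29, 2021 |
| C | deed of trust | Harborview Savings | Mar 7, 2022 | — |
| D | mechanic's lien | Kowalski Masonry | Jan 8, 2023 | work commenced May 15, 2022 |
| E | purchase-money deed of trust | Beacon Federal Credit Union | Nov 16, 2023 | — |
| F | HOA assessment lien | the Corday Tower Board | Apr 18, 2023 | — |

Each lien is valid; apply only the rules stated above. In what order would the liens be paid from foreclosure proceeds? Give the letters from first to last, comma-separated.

B, F, C, D, E, A

First, effective dates: B is treated as recorded Apr 29, 2021, the work-commencement date; D relates back to May 15, 2022 (work commenced); E relates back to the deed date Nov 14, 2023.
F, as an HOA assessment lien, has superpriority and ranks first.
Remaining liens by effective date: B (Apr 29, 2021), C (Mar 7, 2022), D (May 15, 2022), E (Nov 14, 2023), A (Dec 4, 2023).
F would otherwise be senior to B, so under the subordination agreement F and B exchange positions.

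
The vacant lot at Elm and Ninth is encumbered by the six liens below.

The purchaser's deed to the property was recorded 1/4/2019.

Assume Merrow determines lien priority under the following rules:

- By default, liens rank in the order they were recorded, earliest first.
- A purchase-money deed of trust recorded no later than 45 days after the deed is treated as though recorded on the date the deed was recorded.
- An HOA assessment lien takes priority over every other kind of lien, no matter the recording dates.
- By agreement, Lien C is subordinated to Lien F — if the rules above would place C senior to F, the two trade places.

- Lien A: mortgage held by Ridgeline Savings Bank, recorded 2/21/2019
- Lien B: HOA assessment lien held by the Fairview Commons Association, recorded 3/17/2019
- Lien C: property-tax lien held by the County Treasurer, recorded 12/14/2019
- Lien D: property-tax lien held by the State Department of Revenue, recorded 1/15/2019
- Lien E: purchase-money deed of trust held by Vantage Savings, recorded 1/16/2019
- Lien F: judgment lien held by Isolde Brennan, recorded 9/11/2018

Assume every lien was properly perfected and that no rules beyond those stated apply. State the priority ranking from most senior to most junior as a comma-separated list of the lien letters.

B, F, E, D, A, C

Effective dates after the stated exceptions: E was recorded within the 45-day window, so its effective date is the deed date 1/4/2019.
B is an HOA assessment lien and takes priority over every other lien.
Among the remaining liens, by effective date: F (9/11/2018), E (1/4/2019), D (1/15/2019), A (2/21/2019), C (12/14/2019).
Since C is not senior to F, the subordination leaves the order unchanged.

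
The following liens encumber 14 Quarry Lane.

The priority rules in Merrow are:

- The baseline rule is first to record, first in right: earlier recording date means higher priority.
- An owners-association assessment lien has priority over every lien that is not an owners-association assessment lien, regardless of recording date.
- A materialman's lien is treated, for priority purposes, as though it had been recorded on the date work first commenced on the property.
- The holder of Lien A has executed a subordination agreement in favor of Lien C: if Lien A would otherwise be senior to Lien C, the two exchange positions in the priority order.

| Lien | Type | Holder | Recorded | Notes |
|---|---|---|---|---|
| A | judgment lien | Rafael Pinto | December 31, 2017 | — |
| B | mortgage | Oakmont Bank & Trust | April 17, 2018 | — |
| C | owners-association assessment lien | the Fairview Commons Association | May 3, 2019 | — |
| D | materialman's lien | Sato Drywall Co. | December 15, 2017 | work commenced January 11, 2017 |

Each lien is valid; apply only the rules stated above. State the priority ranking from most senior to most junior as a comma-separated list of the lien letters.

C, D, A, B

First, effective dates: D is treated as recorded January 11, 2017, the work-commencement date.
C, as an owners-association assessment lien, has superpriority and ranks first.
Among the remaining liens, by effective date: D (January 11, 2017), A (December 31, 2017), B (April 17, 2018).
Since A is not senior to C, the subordination leaves the order unchanged.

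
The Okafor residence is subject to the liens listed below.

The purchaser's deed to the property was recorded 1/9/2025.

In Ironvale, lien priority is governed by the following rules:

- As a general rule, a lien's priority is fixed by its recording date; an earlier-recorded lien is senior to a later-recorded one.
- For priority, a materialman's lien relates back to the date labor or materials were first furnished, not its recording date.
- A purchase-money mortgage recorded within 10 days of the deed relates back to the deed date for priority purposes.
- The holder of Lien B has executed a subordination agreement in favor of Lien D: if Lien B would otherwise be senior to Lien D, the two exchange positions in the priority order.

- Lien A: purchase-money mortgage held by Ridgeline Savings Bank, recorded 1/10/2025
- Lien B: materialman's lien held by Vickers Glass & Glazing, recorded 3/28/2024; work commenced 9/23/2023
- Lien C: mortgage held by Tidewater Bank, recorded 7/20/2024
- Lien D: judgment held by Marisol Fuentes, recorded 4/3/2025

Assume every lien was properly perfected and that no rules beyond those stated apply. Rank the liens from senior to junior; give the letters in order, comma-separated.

Effective dates: A was recorded within the 10-day window, so its effective date is the deed date 1/9/2025; B is treated as recorded 9/23/2023, the work-commencement date.
By effective date: B (9/23/2023), C (7/20/2024), A (1/9/2025), D (4/3/2025).
B is senior to D before the subordination, so the two trade places.

D, C, A, B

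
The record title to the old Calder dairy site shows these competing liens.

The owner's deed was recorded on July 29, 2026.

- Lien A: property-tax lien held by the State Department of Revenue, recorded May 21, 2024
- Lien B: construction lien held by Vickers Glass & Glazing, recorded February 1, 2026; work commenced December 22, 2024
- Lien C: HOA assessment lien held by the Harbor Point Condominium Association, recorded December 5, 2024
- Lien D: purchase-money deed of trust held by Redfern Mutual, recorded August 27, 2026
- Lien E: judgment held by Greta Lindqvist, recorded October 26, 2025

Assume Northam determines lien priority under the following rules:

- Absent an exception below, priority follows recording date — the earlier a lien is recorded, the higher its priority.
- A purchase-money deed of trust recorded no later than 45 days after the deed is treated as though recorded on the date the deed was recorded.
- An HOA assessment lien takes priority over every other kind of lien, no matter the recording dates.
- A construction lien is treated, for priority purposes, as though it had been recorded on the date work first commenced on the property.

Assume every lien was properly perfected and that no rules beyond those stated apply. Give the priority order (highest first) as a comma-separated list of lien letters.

C, A, B, E, D

First, effective dates: B relates back to December 22, 2024 (work commenced); D's effective date is the deed date, July 29, 2026.
C is an HOA assessment lien, so it outranks all other liens regardless of date.
The other liens, earliest effective date first: A (May 21, 2024), B (December 22, 2024), E (October 26, 2025), D (July 29, 2026).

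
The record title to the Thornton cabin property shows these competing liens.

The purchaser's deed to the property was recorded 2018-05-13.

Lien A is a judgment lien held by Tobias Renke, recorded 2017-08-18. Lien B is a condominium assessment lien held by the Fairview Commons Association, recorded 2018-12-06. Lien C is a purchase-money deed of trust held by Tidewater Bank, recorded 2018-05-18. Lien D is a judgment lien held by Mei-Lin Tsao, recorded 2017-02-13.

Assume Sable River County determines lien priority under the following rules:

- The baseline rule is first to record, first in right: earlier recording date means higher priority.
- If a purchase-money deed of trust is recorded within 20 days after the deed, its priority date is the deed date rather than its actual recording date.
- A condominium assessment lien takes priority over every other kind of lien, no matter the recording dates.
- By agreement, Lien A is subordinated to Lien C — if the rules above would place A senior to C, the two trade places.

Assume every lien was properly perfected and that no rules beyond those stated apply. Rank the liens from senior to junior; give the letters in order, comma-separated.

B, D, C, A

Effective dates after the stated exceptions: C relates back to the deed date 2018-05-13.
B is a condominium assessment lien and takes priority over every other lien.
The other liens, earliest effective date first: D (2017-02-13), A (2017-08-18), C (2018-05-13).
A would otherwise be senior to C, so under the subordination agreement A and C exchange positions.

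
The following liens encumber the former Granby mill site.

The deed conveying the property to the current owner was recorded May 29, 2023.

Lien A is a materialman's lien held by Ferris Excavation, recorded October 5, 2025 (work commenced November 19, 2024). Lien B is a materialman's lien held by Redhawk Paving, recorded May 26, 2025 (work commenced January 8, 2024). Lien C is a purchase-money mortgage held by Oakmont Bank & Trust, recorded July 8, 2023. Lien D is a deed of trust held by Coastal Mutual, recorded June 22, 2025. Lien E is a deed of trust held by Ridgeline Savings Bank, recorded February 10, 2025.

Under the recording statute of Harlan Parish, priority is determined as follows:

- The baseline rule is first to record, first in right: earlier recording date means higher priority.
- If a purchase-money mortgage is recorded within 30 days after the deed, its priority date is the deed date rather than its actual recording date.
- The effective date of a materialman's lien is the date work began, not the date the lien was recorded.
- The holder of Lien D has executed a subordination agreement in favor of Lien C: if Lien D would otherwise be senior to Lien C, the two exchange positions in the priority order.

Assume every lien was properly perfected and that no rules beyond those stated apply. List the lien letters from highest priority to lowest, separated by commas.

C, B, A, E, D

First, effective dates: A relates back to November 19, 2024 (work commenced); B is treated as recorded January 8, 2024, the work-commencement date; C missed the 30-day window (40 days after the deed), so its recording date stands.
By effective date: C (July 8, 2023), B (January 8, 2024), A (November 19, 2024), E (February 10, 2025), D (June 22, 2025).
D is already junior to C, so the subordination agreement changes nothing.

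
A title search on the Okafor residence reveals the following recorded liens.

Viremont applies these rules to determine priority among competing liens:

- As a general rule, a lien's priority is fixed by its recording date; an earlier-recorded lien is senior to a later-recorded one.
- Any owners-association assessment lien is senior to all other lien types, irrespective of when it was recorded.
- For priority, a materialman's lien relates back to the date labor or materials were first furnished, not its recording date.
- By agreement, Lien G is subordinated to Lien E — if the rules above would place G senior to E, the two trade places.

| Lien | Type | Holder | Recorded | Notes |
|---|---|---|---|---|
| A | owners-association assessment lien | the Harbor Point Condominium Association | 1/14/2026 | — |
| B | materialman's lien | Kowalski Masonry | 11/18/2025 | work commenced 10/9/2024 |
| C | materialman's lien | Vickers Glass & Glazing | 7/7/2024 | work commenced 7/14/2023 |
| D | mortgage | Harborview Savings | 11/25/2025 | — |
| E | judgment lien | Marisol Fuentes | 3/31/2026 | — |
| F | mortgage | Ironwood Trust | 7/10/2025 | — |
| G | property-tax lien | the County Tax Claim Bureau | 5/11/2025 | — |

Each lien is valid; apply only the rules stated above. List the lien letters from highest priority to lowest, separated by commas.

First, effective dates: B's effective date is 10/9/2024, when work began; C relates back to 7/14/2023 (work commenced).
A, as an owners-association assessment lien, has superpriority and ranks first.
The other liens, earliest effective date first: C (7/14/2023), B (10/9/2024), G (5/11/2025), F (7/10/2025), D (11/25/2025), E (3/31/2026).
Because G would otherwise rank above E, the subordination swaps them.

A, C, B, E, F, D, G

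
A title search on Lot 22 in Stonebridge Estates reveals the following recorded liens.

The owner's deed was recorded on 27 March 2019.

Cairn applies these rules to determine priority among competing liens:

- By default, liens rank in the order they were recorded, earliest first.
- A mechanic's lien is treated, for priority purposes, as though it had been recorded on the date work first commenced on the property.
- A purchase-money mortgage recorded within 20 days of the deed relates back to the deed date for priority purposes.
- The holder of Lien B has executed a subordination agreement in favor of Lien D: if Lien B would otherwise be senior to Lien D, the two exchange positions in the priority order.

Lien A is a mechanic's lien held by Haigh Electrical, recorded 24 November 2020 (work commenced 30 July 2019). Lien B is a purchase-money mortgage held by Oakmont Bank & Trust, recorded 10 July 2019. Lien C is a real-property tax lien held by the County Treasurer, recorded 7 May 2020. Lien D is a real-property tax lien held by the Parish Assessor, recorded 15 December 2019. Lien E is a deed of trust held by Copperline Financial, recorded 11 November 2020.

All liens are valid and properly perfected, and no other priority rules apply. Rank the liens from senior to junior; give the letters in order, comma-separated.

Effective dates after the stated exceptions: A's effective date is 30 July 2019, when work began; B missed the 20-day window (105 days after the deed), so its recording date stands.
By effective date: B (10 July 2019), A (30 July 2019), D (15 December 2019), C (7 May 2020), E (11 November 2020).
Because B would otherwise rank above D, the subordination swaps them.

D, A, B, C, E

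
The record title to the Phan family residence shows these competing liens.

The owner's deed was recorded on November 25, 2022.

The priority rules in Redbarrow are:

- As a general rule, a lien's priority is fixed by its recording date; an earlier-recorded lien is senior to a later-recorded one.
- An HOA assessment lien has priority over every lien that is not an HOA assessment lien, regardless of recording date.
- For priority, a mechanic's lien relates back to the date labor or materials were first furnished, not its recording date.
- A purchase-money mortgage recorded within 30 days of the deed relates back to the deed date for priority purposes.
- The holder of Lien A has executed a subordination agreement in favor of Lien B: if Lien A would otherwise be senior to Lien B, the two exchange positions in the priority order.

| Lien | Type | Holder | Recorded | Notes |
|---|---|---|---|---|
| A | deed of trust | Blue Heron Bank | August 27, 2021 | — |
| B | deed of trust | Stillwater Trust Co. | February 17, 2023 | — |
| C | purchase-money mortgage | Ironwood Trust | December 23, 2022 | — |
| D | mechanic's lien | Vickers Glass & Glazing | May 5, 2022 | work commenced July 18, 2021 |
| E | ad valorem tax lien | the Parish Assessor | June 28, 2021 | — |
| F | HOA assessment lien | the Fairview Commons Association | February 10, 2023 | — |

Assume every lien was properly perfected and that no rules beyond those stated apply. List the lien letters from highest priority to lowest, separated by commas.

First, effective dates: C was recorded within the 30-day window, so its effective date is the deed date November 25, 2022; D relates back to July 18, 2021 (work commenced).
As an HOA assessment lien, F is senior to every other lien.
Among the remaining liens, by effective date: E (June 28, 2021), D (July 18, 2021), A (August 27, 2021), C (November 25, 2022), B (February 17, 2023).
A is senior to B before the subordination, so the two trade places.

F, E, D, B, C, A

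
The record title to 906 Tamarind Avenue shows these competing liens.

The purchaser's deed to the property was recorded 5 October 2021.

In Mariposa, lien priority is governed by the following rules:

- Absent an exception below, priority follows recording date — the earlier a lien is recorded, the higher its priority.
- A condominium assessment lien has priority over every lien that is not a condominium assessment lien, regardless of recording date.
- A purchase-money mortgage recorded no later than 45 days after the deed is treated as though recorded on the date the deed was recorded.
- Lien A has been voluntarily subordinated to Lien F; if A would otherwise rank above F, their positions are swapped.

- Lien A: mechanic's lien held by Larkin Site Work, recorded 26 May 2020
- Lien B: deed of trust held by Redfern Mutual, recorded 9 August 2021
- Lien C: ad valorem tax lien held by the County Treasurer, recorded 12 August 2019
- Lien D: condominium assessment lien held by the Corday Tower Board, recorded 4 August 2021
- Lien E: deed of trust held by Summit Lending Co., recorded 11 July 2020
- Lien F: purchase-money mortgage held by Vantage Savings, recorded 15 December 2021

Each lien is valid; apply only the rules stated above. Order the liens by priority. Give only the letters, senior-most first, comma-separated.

First, effective dates: F was recorded 71 days after the deed, outside the 45-day window, so it keeps its recording date.
D is a condominium assessment lien, so it outranks all other liens regardless of date.
Among the remaining liens, by effective date: C (12 August 2019), A (26 May 2020), E (11 July 2020), B (9 August 2021), F (15 December 2021).
A is senior to F before the subordination, so the two trade places.

D, C, F, E, B, A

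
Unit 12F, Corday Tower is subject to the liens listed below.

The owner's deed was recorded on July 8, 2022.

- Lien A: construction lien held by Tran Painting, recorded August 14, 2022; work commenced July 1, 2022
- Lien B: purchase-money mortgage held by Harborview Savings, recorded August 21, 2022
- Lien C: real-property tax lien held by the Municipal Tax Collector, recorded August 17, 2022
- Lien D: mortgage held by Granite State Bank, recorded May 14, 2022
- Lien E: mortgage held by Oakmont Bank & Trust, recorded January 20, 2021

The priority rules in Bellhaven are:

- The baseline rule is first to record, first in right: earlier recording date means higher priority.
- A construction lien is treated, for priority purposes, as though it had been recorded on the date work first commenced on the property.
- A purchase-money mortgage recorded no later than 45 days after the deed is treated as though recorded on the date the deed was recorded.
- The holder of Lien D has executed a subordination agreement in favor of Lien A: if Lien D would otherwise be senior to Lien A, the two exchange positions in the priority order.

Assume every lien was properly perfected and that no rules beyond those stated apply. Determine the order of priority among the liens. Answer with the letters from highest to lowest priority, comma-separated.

Effective dates after the stated exceptions: A's effective date is July 1, 2022, when work began; B's effective date is the deed date, July 8, 2022.
Sorted by effective date: E (January 20, 2021), D (May 14, 2022), A (July 1, 2022), B (July 8, 2022), C (August 17, 2022).
D would otherwise be senior to A, so under the subordination agreement D and A exchange positions.

E, A, D, B, C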